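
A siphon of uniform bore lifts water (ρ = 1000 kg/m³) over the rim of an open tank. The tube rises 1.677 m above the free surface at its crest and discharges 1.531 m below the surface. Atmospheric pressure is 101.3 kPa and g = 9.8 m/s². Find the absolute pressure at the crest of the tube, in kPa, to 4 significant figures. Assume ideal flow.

P_top ≈ 69.86 kPa

The outlet speed comes from Torricelli: v = √(2g·1.531) = 5.478 m/s.
Continuity keeps v the same throughout the tube; from surface to crest, P_atm + 0 = P_top + ½ρv² + ρg·h_top.
P_top = 101300 − ½·1000·5.478² − 1000·9.8·1.677 = 69860 Pa.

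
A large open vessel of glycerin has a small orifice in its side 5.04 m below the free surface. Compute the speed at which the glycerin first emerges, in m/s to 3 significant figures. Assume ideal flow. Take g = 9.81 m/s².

v ≈ 9.94 m/s

With the surface at rest and both surface and jet at atmospheric pressure, Bernoulli gives ρg h = ½ρv², so v = √(2gh) = √(2·9.81·5.04) = 9.94 m/s.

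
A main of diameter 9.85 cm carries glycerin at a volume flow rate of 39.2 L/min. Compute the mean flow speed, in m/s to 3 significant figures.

Q = 39.2 L/min = 0.000653 m³/s.
v = Q/A = 0.000653 / 0.00762 = 0.0857 m/s.

v ≈ 0.0857 m/s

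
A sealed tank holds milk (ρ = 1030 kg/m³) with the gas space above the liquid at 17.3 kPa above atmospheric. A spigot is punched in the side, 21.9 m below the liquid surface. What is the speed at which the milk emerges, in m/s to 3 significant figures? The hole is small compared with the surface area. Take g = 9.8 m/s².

Take point 1 at the surface (v₁ ≈ 0) and point 2 at the hole (at atmospheric pressure). Bernoulli: P₁ + ρg h = P_atm + ½ρv₂².
With P₁ − P_atm = 17300 Pa, v₂ = √(2gh + 2ΔP/ρ) = √(2·9.8·21.9 + 2·17300/1030) = 21.5 m/s.

v = 21.5 m/s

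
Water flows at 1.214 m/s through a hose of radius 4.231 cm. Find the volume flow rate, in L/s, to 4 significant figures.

Q = A·v = 0.005624 m² × 1.214 m/s = 0.006827 m³/s.
Converting: 0.006827 m³/s × 1000 = 6.827 L/s.

Q ≈ 6.827 L/s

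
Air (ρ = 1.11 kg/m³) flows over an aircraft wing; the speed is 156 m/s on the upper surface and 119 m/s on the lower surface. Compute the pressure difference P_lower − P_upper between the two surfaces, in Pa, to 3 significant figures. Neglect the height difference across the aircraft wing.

With negligible Δh, P + ½ρv² is constant, so P_low − P_up = ½ρ(v_up² − v_low²).
ΔP = ½·1.11·(156² − 119²) = 5650 Pa.

ΔP ≈ 5650 Pa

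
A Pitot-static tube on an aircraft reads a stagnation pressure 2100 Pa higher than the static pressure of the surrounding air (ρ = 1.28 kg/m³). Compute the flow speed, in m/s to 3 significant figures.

v ≈ 57.3 m/s

The dynamic pressure equals the rise in static pressure at the stagnation point: ΔP = ½ρv².
v = √(2ΔP/ρ) = √(2·2100/1.28) = 57.3 m/s.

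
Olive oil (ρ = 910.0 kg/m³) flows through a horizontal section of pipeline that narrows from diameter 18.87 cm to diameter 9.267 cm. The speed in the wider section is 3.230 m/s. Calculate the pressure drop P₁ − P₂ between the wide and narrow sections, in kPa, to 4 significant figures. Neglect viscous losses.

Continuity gives A₁v₁ = A₂v₂, so v₂ = (279.7 cm²)/(67.45 cm²) × 3.230 m/s = 13.39 m/s.
With no height change, Bernoulli's equation is P₁ + ½ρv₁² = P₂ + ½ρv₂².
P₁ − P₂ = ½·910.0·(13.39² − 3.230²) = ½·910.0·168.9 = 76860 Pa.

ΔP = 76.86 kPa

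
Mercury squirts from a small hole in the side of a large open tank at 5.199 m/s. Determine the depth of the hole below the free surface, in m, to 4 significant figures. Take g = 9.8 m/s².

Torricelli: v = √(2gh), so h = v²/(2g).
h = 5.199²/(2·9.8) = 27.03/19.60 = 1.379 m.

h ≈ 1.379 m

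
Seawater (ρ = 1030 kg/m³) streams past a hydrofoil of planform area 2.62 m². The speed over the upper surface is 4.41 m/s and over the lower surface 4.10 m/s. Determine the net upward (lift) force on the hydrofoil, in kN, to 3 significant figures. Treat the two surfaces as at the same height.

F ≈ 3.56 kN

The faster flow above has the lower pressure; Bernoulli (same height) gives ΔP = ½ρ(v_up² − v_low²).
ΔP = ½·1030·(4.41² − 4.10²) = 1360 Pa.
Lift = ΔP · A = 1360 × 2.62 = 3560 N.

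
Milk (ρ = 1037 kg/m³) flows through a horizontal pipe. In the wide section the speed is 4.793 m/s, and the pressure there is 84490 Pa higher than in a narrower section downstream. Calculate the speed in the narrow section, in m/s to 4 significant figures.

Horizontal Bernoulli: P₁ + ½ρv₁² = P₂ + ½ρv₂², so v₂² = v₁² + 2(P₁ − P₂)/ρ.
v₂ = √(4.793² + 2·84490/1037) = √(22.97 + 163.0) = 13.64 m/s.

v₂ ≈ 13.64 m/s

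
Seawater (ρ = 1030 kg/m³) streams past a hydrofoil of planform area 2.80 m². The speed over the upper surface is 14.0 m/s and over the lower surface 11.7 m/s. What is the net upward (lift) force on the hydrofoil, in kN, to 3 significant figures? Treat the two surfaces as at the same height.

F ≈ 85.2 kN

The faster flow above has the lower pressure; Bernoulli (same height) gives ΔP = ½ρ(v_up² − v_low²).
ΔP = ½·1030·(14.0² − 11.7²) = 30400 Pa.
Lift = ΔP · A = 30400 × 2.80 = 85200 N.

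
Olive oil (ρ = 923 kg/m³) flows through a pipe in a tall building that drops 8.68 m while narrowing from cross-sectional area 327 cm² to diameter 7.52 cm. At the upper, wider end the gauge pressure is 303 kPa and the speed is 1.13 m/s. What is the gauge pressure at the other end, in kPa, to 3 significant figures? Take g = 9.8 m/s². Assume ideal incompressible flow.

By continuity, v₂ = v₁·A₁/A₂ = 1.13·(327/44.4) = 8.32 m/s.
Bernoulli: P₁ + ½ρv₁² + ρg h₁ = P₂ + ½ρv₂² + ρg h₂, so P₂ = P₁ + ½ρ(v₁² − v₂²) − ρg(h₂ − h₁).
P₂ = 303000 + ½·923·(1.13² − 8.32²) − 923·9.8·(−8.68) = 303000 + (-31400) − (-78500) = 350000 Pa.

P₂ = 350 kPa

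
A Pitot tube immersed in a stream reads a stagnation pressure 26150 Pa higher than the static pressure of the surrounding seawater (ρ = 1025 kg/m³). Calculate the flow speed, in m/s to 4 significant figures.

Bernoulli between the free stream and the stagnation point: ½ρv² = P_stag − P_static.
v = √(2ΔP/ρ) = √(2·26150/1025) = 7.143 m/s.

v = 7.143 m/s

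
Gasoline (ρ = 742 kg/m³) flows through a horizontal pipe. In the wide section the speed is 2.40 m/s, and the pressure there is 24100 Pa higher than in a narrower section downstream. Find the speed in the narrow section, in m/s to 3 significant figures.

8.41 m/s

Horizontal Bernoulli: P₁ + ½ρv₁² = P₂ + ½ρv₂², so v₂² = v₁² + 2(P₁ − P₂)/ρ.
v₂ = √(2.40² + 2·24100/742) = √(5.76 + 65.0) = 8.41 m/s.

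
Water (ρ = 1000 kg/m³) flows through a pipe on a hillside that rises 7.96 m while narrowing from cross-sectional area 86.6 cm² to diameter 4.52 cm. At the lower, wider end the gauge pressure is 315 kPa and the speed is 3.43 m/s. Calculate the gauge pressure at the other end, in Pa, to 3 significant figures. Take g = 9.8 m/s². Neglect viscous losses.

The volume flow rate is constant, so v₂ = (A₁/A₂)v₁ = (86.6/16.0)·3.43 = 18.5 m/s.
Bernoulli: P₁ + ½ρv₁² + ρg h₁ = P₂ + ½ρv₂² + ρg h₂, so P₂ = P₁ + ½ρ(v₁² − v₂²) − ρg(h₂ − h₁).
P₂ = 315000 + ½·1000·(3.43² − 18.5²) − 1000·9.8·(+7.96) = 315000 + (-165000) − (78000) = 71500 Pa.

P₂ ≈ 71500 Pa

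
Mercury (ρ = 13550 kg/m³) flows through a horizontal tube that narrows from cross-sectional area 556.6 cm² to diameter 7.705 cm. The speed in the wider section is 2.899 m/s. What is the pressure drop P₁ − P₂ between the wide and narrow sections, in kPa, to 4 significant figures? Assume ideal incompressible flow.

By continuity, v₂ = v₁·A₁/A₂ = 2.899·(556.6/46.63) = 34.61 m/s.
Along the horizontal streamline, P + ½ρv² is constant.
P₁ − P₂ = ½·13550·(34.61² − 2.899²) = ½·13550·1189 = 8057000 Pa.

ΔP ≈ 8057 kPa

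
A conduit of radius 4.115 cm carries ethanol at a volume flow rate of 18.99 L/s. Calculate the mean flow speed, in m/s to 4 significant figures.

Q = 18.99 L/s = 0.01899 m³/s.
v = Q/A = 0.01899 / 0.005320 = 3.570 m/s.

3.570 m/s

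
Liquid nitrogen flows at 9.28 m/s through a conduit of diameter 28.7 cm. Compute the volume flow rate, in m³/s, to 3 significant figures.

Q ≈ 0.600 m³/s

Q = A·v = 0.0647 m² × 9.28 m/s = 0.600 m³/s.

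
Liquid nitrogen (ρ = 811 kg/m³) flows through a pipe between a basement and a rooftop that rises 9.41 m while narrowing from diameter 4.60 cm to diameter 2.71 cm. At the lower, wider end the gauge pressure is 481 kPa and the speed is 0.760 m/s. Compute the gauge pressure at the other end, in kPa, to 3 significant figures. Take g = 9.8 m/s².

Mass conservation (A₁v₁ = A₂v₂) gives v₂ = 0.760 × 16.6/5.77 = 2.19 m/s.
Bernoulli: P₁ + ½ρv₁² + ρg h₁ = P₂ + ½ρv₂² + ρg h₂, so P₂ = P₁ + ½ρ(v₁² − v₂²) − ρg(h₂ − h₁).
P₂ = 481000 + ½·811·(0.760² − 2.19²) − 811·9.8·(+9.41) = 481000 + (-1710) − (74800) = 405000 Pa.

P₂ ≈ 405 kPa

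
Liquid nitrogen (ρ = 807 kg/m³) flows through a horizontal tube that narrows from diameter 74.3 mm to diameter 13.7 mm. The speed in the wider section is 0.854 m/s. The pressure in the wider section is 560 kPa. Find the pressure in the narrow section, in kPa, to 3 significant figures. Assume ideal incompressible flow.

Mass conservation (A₁v₁ = A₂v₂) gives v₂ = 0.854 × 43.4/1.47 = 25.1 m/s.
The pipe is horizontal, so Bernoulli reduces to P₁ + ½ρv₁² = P₂ + ½ρv₂².
P₂ = P₁ − ½ρ(v₂² − v₁²) = 560000 − ½·807·(25.1² − 0.854²) = 560000 − 254000 = 306000 Pa.

P₂ ≈ 306 kPa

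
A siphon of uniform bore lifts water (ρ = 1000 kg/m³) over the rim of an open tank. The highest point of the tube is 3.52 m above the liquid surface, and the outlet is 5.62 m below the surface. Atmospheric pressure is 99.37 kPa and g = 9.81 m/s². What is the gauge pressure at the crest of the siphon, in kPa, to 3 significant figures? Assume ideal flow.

P_gauge ≈ -89.7 kPa

From the surface to the outlet (both open to atmosphere, surface at rest): v = √(2g·h_out) = √(2·9.81·5.62) = 10.5 m/s.
Continuity keeps v the same throughout the tube; from surface to crest, P_atm + 0 = P_top + ½ρv² + ρg·h_top.
P_top = 99370 − ½·1000·10.5² − 1000·9.81·3.52 = 9710 Pa. So P_gauge = P_top − P_atm = -89700 Pa.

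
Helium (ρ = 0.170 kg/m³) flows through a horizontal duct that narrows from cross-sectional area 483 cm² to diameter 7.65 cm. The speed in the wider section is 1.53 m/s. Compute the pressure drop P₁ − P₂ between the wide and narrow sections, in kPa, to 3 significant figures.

0.0218 kPa

Mass conservation (A₁v₁ = A₂v₂) gives v₂ = 1.53 × 483/46.0 = 16.1 m/s.
The pipe is horizontal, so Bernoulli reduces to P₁ + ½ρv₁² = P₂ + ½ρv₂².
P₁ − P₂ = ½·0.170·(16.1² − 1.53²) = ½·0.170·256 = 21.8 Pa.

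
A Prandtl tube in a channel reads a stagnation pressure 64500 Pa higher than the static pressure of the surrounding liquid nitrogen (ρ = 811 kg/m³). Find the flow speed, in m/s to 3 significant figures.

v ≈ 12.6 m/s

Bernoulli between the free stream and the stagnation point: ½ρv² = P_stag − P_static.
v = √(2ΔP/ρ) = √(2·64500/811) = 12.6 m/s.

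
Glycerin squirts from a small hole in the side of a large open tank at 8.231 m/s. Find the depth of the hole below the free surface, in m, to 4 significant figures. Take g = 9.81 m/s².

Torricelli: v = √(2gh), so h = v²/(2g).
h = 8.231²/(2·9.81) = 67.75/19.62 = 3.453 m.

3.453 m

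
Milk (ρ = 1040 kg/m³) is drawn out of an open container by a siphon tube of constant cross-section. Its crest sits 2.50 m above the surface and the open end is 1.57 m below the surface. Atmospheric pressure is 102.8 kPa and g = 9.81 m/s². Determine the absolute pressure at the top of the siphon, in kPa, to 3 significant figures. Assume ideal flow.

P_top ≈ 61.3 kPa

Bernoulli surface→outlet gives ½v² = g·h_out, so v = √(2·9.81·1.57) = 5.55 m/s.
With constant cross-section the crest speed equals v; applying Bernoulli from the surface up to the crest, P_top = P_atm − ½ρv² − ρg·h_top.
P_top = 102800 − ½·1040·5.55² − 1040·9.81·2.50 = 61300 Pa.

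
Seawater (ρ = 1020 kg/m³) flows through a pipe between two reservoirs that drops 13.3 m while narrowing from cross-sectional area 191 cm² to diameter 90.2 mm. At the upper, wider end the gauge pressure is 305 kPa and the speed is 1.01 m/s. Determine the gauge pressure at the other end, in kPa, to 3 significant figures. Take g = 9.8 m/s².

By continuity, v₂ = v₁·A₁/A₂ = 1.01·(191/63.9) = 3.02 m/s.
Applying Bernoulli between the two ends and solving for P₂: P₂ = P₁ + ½ρ(v₁² − v₂²) − ρgΔh.
P₂ = 305000 + ½·1020·(1.01² − 3.02²) − 1020·9.8·(−13.3) = 305000 + (-4130) − (-133000) = 434000 Pa.

P₂ = 434 kPa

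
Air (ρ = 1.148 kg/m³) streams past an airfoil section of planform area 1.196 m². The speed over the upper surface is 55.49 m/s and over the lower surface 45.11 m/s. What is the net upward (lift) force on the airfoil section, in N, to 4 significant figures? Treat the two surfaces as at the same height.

716.9 N

The faster flow above has the lower pressure; Bernoulli (same height) gives ΔP = ½ρ(v_up² − v_low²).
ΔP = ½·1.148·(55.49² − 45.11²) = 599.4 Pa.
Lift = ΔP · A = 599.4 × 1.196 = 716.9 N.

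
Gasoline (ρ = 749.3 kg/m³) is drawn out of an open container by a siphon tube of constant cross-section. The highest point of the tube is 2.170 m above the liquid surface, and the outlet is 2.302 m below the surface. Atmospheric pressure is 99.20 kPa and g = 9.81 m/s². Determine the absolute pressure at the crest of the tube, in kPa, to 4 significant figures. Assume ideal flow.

P_top ≈ 66.33 kPa

From the surface to the outlet (both open to atmosphere, surface at rest): v = √(2g·h_out) = √(2·9.81·2.302) = 6.721 m/s.
The bore is uniform, so the speed at the crest is the same v. Bernoulli surface→crest: P_atm = P_top + ½ρv² + ρg·h_top.
P_top = 99200 − ½·749.3·6.721² − 749.3·9.81·2.170 = 66330 Pa.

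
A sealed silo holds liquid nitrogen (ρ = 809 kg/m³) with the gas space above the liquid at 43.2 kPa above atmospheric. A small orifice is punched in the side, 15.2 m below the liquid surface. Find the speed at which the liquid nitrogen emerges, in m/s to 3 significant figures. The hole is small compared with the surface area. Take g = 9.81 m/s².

v ≈ 20.1 m/s

Take point 1 at the surface (v₁ ≈ 0) and point 2 at the hole (at atmospheric pressure). Bernoulli: P₁ + ρg h = P_atm + ½ρv₂².
With P₁ − P_atm = 43200 Pa, v₂ = √(2gh + 2ΔP/ρ) = √(2·9.81·15.2 + 2·43200/809) = 20.1 m/s.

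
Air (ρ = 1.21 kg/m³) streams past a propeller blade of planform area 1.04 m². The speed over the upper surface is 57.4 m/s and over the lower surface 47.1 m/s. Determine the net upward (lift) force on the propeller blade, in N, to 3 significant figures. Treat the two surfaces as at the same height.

With equal heights on the two surfaces, Bernoulli gives P_lower − P_upper = ½ρ(v_upper² − v_lower²).
ΔP = ½·1.21·(57.4² − 47.1²) = 651 Pa.
Lift = ΔP · A = 651 × 1.04 = 677 N.

F = 677 N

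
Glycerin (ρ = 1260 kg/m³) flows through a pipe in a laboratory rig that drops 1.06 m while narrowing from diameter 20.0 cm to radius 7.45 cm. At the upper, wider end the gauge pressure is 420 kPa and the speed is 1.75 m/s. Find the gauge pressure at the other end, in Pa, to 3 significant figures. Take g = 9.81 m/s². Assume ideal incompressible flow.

The volume flow rate is constant, so v₂ = (A₁/A₂)v₁ = (314/174)·1.75 = 3.15 m/s.
Bernoulli: P₁ + ½ρv₁² + ρg h₁ = P₂ + ½ρv₂² + ρg h₂, so P₂ = P₁ + ½ρ(v₁² − v₂²) − ρg(h₂ − h₁).
P₂ = 420000 + ½·1260·(1.75² − 3.15²) − 1260·9.81·(−1.06) = 420000 + (-4330) − (-13100) = 429000 Pa.

429000 Pa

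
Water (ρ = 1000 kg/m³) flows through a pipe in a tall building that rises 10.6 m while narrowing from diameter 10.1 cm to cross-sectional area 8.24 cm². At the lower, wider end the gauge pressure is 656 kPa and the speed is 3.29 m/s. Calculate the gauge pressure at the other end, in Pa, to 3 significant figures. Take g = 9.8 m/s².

Mass conservation (A₁v₁ = A₂v₂) gives v₂ = 3.29 × 80.1/8.24 = 32.0 m/s.
Bernoulli: P₁ + ½ρv₁² + ρg h₁ = P₂ + ½ρv₂² + ρg h₂, so P₂ = P₁ + ½ρ(v₁² − v₂²) − ρg(h₂ − h₁).
P₂ = 656000 + ½·1000·(3.29² − 32.0²) − 1000·9.8·(+10.6) = 656000 + (-506000) − (104000) = 45900 Pa.

P₂ ≈ 45900 Pa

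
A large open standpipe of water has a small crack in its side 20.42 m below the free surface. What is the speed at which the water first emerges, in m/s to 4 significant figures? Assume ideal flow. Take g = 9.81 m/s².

v ≈ 20.02 m/s

With the surface at rest and both surface and jet at atmospheric pressure, Bernoulli gives ρg h = ½ρv², so v = √(2gh) = √(2·9.81·20.42) = 20.02 m/s.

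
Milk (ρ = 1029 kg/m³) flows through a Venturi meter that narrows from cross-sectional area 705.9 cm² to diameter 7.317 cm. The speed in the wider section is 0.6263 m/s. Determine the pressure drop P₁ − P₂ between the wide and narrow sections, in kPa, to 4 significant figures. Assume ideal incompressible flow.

ΔP ≈ 56.67 kPa

By continuity, v₂ = v₁·A₁/A₂ = 0.6263·(705.9/42.05) = 10.51 m/s.
Along the horizontal streamline, P + ½ρv² is constant.
P₁ − P₂ = ½·1029·(10.51² − 0.6263²) = ½·1029·110.2 = 56670 Pa.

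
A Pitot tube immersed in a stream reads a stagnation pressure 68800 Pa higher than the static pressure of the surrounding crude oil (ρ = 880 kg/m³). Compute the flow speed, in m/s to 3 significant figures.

Bernoulli between the free stream and the stagnation point: ½ρv² = P_stag − P_static.
v = √(2ΔP/ρ) = √(2·68800/880) = 12.5 m/s.

v = 12.5 m/s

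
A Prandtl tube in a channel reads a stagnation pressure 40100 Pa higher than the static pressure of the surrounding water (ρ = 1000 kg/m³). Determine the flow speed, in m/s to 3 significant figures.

At the stagnation point the flow is brought to rest, so Bernoulli gives P_stag − P_static = ½ρv².
v = √(2ΔP/ρ) = √(2·40100/1000) = 8.96 m/s.

8.96 m/s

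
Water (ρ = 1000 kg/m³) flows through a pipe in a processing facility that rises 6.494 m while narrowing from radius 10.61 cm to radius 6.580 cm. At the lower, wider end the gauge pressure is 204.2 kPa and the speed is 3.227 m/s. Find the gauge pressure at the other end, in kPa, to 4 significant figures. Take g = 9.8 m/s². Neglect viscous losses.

Mass conservation (A₁v₁ = A₂v₂) gives v₂ = 3.227 × 353.7/136.0 = 8.390 m/s.
Energy conservation along the streamline gives P₂ = P₁ − ½ρ(v₂² − v₁²) − ρg(h₂ − h₁).
P₂ = 204200 + ½·1000·(3.227² − 8.390²) − 1000·9.8·(+6.494) = 204200 + (-29990) − (63640) = 110600 Pa.

110.6 kPa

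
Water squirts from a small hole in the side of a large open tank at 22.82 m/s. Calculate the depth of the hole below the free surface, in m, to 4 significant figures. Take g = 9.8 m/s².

Inverting v = √(2gh) gives h = v² / 2g.
h = 22.82²/(2·9.8) = 520.8/19.60 = 26.57 m.

26.57 m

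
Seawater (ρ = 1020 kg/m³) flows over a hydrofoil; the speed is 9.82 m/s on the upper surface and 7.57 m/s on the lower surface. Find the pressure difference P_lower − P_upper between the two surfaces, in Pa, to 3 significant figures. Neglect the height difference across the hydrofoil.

ΔP = 20000 Pa

With negligible Δh, P + ½ρv² is constant, so P_low − P_up = ½ρ(v_up² − v_low²).
ΔP = ½·1020·(9.82² − 7.57²) = 20000 Pa.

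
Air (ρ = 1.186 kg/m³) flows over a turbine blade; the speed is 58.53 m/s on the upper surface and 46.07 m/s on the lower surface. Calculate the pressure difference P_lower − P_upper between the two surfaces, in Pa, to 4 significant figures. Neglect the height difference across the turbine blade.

ΔP ≈ 772.9 Pa

With negligible Δh, P + ½ρv² is constant, so P_low − P_up = ½ρ(v_up² − v_low²).
ΔP = ½·1.186·(58.53² − 46.07²) = 772.9 Pa.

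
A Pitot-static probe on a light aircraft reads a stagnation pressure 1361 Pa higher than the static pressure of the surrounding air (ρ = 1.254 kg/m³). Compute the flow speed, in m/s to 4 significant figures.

At the stagnation point the flow is brought to rest, so Bernoulli gives P_stag − P_static = ½ρv².
v = √(2ΔP/ρ) = √(2·1361/1.254) = 46.59 m/s.

v ≈ 46.59 m/s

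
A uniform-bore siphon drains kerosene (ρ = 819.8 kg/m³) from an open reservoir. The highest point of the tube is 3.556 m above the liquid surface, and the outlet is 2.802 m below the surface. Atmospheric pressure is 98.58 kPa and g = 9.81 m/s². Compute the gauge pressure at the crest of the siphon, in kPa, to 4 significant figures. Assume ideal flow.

The outlet speed comes from Torricelli: v = √(2g·2.802) = 7.415 m/s.
With constant cross-section the crest speed equals v; applying Bernoulli from the surface up to the crest, P_top = P_atm − ½ρv² − ρg·h_top.
P_top = 98580 − ½·819.8·7.415² − 819.8·9.81·3.556 = 47450 Pa. So P_gauge = P_top − P_atm = -51130 Pa.

P_gauge ≈ -51.13 kPa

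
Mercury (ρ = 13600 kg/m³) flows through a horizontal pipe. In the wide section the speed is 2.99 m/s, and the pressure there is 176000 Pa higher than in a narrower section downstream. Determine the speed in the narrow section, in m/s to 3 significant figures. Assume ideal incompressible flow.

With h₁ = h₂, rearranging Bernoulli gives v₂ = √(v₁² + 2ΔP/ρ).
v₂ = √(2.99² + 2·176000/13600) = √(8.94 + 25.9) = 5.90 m/s.

5.90 m/s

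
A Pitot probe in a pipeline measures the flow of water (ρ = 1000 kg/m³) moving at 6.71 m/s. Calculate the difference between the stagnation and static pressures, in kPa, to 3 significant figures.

At the stagnation point the flow is brought to rest, so Bernoulli gives P_stag − P_static = ½ρv².
ΔP = ½·1000·6.71² = 22500 Pa.

ΔP ≈ 22.5 kPa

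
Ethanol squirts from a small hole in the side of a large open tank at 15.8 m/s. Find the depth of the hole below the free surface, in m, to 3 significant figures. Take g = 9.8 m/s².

h ≈ 12.7 m

For a small hole in a large open tank, ½v² = gh, giving h = v²/(2g).
h = 15.8²/(2·9.8) = 250/19.60 = 12.7 m.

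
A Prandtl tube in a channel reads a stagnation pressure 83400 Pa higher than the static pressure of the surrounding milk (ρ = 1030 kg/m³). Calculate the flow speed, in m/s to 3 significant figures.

v ≈ 12.7 m/s

At the stagnation point the flow is brought to rest, so Bernoulli gives P_stag − P_static = ½ρv².
v = √(2ΔP/ρ) = √(2·83400/1030) = 12.7 m/s.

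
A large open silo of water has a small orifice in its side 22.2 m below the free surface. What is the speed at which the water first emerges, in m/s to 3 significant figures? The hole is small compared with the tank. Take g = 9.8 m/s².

20.9 m/s

Bernoulli from surface to hole (P equal, v_surface ≈ 0): v = √(2gh) = √(2×9.8×22.2) = 20.9 m/s.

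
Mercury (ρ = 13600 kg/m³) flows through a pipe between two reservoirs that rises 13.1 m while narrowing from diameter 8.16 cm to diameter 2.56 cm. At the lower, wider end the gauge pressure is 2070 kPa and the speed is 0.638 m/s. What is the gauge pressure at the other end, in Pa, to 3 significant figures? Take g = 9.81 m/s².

P₂ ≈ 39300 Pa

Continuity gives A₁v₁ = A₂v₂, so v₂ = (52.3 cm²)/(5.15 cm²) × 0.638 m/s = 6.48 m/s.
Applying Bernoulli between the two ends and solving for P₂: P₂ = P₁ + ½ρ(v₁² − v₂²) − ρgΔh.
P₂ = 2070000 + ½·13600·(0.638² − 6.48²) − 13600·9.81·(+13.1) = 2070000 + (-283000) − (1750000) = 39300 Pa.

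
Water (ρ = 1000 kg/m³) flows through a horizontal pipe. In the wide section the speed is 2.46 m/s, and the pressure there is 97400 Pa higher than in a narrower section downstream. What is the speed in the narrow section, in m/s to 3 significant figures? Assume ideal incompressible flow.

Along the level pipe P + ½ρv² is conserved, hence v₂² = v₁² + 2(P₁ − P₂)/ρ.
v₂ = √(2.46² + 2·97400/1000) = √(6.05 + 195) = 14.2 m/s.

v₂ = 14.2 m/s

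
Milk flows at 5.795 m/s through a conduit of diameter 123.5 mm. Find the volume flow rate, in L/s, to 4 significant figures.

69.42 L/s

Q = A·v = 0.01198 m² × 5.795 m/s = 0.06942 m³/s.
Converting: 0.06942 m³/s × 1000 = 69.42 L/s.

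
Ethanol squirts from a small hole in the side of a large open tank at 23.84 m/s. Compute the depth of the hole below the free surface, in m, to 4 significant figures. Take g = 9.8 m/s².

29.00 m

Inverting v = √(2gh) gives h = v² / 2g.
h = 23.84²/(2·9.8) = 568.3/19.60 = 29.00 m.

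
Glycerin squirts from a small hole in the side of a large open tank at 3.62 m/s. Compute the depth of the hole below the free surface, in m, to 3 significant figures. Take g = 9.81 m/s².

Torricelli: v = √(2gh), so h = v²/(2g).
h = 3.62²/(2·9.81) = 13.1/19.62 = 0.668 m.

h ≈ 0.668 m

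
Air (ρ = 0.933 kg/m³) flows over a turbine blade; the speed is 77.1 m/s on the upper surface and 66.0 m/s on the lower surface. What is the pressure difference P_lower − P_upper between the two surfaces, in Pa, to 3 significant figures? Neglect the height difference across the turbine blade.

With negligible Δh, P + ½ρv² is constant, so P_low − P_up = ½ρ(v_up² − v_low²).
ΔP = ½·0.933·(77.1² − 66.0²) = 741 Pa.

ΔP ≈ 741 Pa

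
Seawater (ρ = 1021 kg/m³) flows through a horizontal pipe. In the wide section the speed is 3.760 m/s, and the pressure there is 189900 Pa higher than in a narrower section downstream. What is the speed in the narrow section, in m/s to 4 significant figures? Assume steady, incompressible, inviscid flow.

Along the level pipe P + ½ρv² is conserved, hence v₂² = v₁² + 2(P₁ − P₂)/ρ.
v₂ = √(3.760² + 2·189900/1021) = √(14.14 + 372.0) = 19.65 m/s.

19.65 m/s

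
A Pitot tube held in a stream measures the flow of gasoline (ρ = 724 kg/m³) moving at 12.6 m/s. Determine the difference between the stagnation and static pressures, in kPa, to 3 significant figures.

The dynamic pressure equals the rise in static pressure at the stagnation point: ΔP = ½ρv².
ΔP = ½·724·12.6² = 57500 Pa.

ΔP = 57.5 kPa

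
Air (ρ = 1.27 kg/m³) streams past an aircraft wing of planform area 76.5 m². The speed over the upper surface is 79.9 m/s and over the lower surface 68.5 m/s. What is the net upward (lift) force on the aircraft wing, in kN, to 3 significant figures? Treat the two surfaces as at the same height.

With equal heights on the two surfaces, Bernoulli gives P_lower − P_upper = ½ρ(v_upper² − v_lower²).
ΔP = ½·1.27·(79.9² − 68.5²) = 1070 Pa.
Lift = ΔP · A = 1070 × 76.5 = 82200 N.

F ≈ 82.2 kN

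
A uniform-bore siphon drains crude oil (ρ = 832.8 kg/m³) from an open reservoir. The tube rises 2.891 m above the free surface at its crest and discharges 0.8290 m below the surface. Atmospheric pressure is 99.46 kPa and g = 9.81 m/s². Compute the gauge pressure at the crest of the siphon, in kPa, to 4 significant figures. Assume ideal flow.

The outlet speed comes from Torricelli: v = √(2g·0.8290) = 4.033 m/s.
Continuity keeps v the same throughout the tube; from surface to crest, P_atm + 0 = P_top + ½ρv² + ρg·h_top.
P_top = 99460 − ½·832.8·4.033² − 832.8·9.81·2.891 = 69070 Pa. So P_gauge = P_top − P_atm = -30390 Pa.

P_gauge = -30.39 kPa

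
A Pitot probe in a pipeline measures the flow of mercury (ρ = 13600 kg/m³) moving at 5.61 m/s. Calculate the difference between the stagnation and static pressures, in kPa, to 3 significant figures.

Bernoulli between the free stream and the stagnation point: ½ρv² = P_stag − P_static.
ΔP = ½·13600·5.61² = 214000 Pa.

ΔP ≈ 214 kPa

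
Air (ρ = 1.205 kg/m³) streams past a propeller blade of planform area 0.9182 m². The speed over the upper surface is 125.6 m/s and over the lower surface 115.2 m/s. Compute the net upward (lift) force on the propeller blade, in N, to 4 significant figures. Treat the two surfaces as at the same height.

From P + ½ρv² = const at equal height, P_low − P_up = ½ρ(v_up² − v_low²).
ΔP = ½·1.205·(125.6² − 115.2²) = 1509 Pa.
Lift = ΔP · A = 1509 × 0.9182 = 1385 N.

F ≈ 1385 N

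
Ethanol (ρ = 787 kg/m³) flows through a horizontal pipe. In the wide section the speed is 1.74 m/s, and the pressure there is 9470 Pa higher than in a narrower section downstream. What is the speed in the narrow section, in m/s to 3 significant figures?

v₂ = 5.21 m/s

Along the level pipe P + ½ρv² is conserved, hence v₂² = v₁² + 2(P₁ − P₂)/ρ.
v₂ = √(1.74² + 2·9470/787) = √(3.03 + 24.1) = 5.21 m/s.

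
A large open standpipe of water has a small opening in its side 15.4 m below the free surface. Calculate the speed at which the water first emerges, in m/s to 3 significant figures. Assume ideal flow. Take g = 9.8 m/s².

v = 17.4 m/s

The surface is effectively still and both ends are open, so ½v² = gh and v = √(2·9.8·15.4) = 17.4 m/s.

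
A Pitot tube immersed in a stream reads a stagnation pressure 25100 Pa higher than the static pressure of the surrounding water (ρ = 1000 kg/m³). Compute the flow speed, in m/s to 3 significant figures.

At the stagnation point the flow is brought to rest, so Bernoulli gives P_stag − P_static = ½ρv².
v = √(2ΔP/ρ) = √(2·25100/1000) = 7.09 m/s.

v ≈ 7.09 m/s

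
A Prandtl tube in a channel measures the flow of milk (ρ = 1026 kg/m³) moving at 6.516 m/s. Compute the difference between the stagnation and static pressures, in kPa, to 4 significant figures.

ΔP ≈ 21.78 kPa

At the stagnation point the flow is brought to rest, so Bernoulli gives P_stag − P_static = ½ρv².
ΔP = ½·1026·6.516² = 21780 Pa.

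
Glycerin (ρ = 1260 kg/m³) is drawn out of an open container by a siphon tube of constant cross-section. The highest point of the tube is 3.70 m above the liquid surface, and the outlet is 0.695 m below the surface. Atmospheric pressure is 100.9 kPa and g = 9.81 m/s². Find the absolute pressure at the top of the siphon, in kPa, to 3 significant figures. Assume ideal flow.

The outlet speed comes from Torricelli: v = √(2g·0.695) = 3.69 m/s.
Continuity keeps v the same throughout the tube; from surface to crest, P_atm + 0 = P_top + ½ρv² + ρg·h_top.
P_top = 100900 − ½·1260·3.69² − 1260·9.81·3.70 = 46600 Pa.

P_top ≈ 46.6 kPa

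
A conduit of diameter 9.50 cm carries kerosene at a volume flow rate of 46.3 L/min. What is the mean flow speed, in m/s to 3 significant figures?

Q = 46.3 L/min = 0.000772 m³/s.
v = Q/A = 0.000772 / 0.00709 = 0.109 m/s.

v ≈ 0.109 m/s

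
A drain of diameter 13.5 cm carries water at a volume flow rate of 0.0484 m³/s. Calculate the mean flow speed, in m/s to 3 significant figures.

Q = 0.0484 m³/s = 0.0484 m³/s.
v = Q/A = 0.0484 / 0.0143 = 3.38 m/s.

v ≈ 3.38 m/s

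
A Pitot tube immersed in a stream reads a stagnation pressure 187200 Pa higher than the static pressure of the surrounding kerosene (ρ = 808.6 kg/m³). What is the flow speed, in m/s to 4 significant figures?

At the stagnation point the flow is brought to rest, so Bernoulli gives P_stag − P_static = ½ρv².
v = √(2ΔP/ρ) = √(2·187200/808.6) = 21.52 m/s.

v ≈ 21.52 m/s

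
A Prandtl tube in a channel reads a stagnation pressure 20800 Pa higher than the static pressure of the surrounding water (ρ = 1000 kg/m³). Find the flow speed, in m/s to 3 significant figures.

6.45 m/s

The dynamic pressure equals the rise in static pressure at the stagnation point: ΔP = ½ρv².
v = √(2ΔP/ρ) = √(2·20800/1000) = 6.45 m/s.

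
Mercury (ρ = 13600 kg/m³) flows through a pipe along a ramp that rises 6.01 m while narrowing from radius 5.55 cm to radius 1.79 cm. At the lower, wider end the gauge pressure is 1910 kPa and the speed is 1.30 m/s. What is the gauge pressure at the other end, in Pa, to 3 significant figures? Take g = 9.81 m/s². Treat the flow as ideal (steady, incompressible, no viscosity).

P₂ ≈ 57600 Pa

Continuity gives A₁v₁ = A₂v₂, so v₂ = (96.8 cm²)/(10.1 cm²) × 1.30 m/s = 12.5 m/s.
Applying Bernoulli between the two ends and solving for P₂: P₂ = P₁ + ½ρ(v₁² − v₂²) − ρgΔh.
P₂ = 1910000 + ½·13600·(1.30² − 12.5²) − 13600·9.81·(+6.01) = 1910000 + (-1050000) − (802000) = 57600 Pa.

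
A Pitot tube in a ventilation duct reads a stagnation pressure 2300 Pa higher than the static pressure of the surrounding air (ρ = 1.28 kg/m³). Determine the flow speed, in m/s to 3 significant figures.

Bernoulli between the free stream and the stagnation point: ½ρv² = P_stag − P_static.
v = √(2ΔP/ρ) = √(2·2300/1.28) = 59.9 m/s.

v = 59.9 m/s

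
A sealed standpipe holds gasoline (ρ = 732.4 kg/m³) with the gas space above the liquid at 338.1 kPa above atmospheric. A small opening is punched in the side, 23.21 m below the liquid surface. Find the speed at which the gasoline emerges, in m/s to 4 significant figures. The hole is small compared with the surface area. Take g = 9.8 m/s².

Take point 1 at the surface (v₁ ≈ 0) and point 2 at the hole (at atmospheric pressure). Bernoulli: P₁ + ρg h = P_atm + ½ρv₂².
With P₁ − P_atm = 338100 Pa, v₂ = √(2gh + 2ΔP/ρ) = √(2·9.8·23.21 + 2·338100/732.4) = 37.12 m/s.

v = 37.12 m/s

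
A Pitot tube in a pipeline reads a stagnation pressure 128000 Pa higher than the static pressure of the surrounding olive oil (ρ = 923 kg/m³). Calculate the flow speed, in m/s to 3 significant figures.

At the stagnation point the flow is brought to rest, so Bernoulli gives P_stag − P_static = ½ρv².
v = √(2ΔP/ρ) = √(2·128000/923) = 16.7 m/s.

v ≈ 16.7 m/s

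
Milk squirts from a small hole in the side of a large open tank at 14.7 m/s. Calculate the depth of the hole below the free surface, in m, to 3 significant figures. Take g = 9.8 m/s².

Inverting v = √(2gh) gives h = v² / 2g.
h = 14.7²/(2·9.8) = 216/19.60 = 11.0 m.

11.0 m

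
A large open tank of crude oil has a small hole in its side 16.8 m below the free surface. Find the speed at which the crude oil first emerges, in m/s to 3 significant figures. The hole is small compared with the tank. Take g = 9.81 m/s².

v = 18.2 m/s

Torricelli's result v = √(2gh) gives v = √(2·9.81·16.8) = 18.2 m/s.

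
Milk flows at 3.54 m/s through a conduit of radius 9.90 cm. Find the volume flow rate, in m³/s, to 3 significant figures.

Q = A·v = 0.0308 m² × 3.54 m/s = 0.109 m³/s.

Q = 0.109 m³/s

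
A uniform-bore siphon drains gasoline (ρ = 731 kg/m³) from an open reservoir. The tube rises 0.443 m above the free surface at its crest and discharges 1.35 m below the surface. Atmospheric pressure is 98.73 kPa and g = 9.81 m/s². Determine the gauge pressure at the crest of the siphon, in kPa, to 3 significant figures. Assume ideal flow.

P_gauge = -12.9 kPa

The outlet speed comes from Torricelli: v = √(2g·1.35) = 5.15 m/s.
Continuity keeps v the same throughout the tube; from surface to crest, P_atm + 0 = P_top + ½ρv² + ρg·h_top.
P_top = 98730 − ½·731·5.15² − 731·9.81·0.443 = 85900 Pa. So P_gauge = P_top − P_atm = -12900 Pa.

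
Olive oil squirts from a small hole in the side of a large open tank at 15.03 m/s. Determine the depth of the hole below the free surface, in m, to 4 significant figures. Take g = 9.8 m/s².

h ≈ 11.53 m

Torricelli: v = √(2gh), so h = v²/(2g).
h = 15.03²/(2·9.8) = 225.9/19.60 = 11.53 m.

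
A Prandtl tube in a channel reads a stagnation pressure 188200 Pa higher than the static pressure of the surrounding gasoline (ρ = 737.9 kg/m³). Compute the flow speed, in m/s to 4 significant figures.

Bernoulli between the free stream and the stagnation point: ½ρv² = P_stag − P_static.
v = √(2ΔP/ρ) = √(2·188200/737.9) = 22.59 m/s.

v ≈ 22.59 m/s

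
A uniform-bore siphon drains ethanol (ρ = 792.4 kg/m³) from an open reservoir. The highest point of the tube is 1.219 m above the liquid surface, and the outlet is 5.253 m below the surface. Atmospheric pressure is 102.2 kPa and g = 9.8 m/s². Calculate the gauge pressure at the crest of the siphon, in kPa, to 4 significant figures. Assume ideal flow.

Bernoulli surface→outlet gives ½v² = g·h_out, so v = √(2·9.8·5.253) = 10.15 m/s.
Continuity keeps v the same throughout the tube; from surface to crest, P_atm + 0 = P_top + ½ρv² + ρg·h_top.
P_top = 102200 − ½·792.4·10.15² − 792.4·9.8·1.219 = 51940 Pa. So P_gauge = P_top − P_atm = -50260 Pa.

P_gauge ≈ -50.26 kPa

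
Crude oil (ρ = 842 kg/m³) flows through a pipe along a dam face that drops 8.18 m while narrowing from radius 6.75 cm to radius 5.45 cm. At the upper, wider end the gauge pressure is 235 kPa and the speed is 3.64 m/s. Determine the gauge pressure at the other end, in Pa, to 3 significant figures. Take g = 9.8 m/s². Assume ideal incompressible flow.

The volume flow rate is constant, so v₂ = (A₁/A₂)v₁ = (143/93.3)·3.64 = 5.58 m/s.
Bernoulli: P₁ + ½ρv₁² + ρg h₁ = P₂ + ½ρv₂² + ρg h₂, so P₂ = P₁ + ½ρ(v₁² − v₂²) − ρg(h₂ − h₁).
P₂ = 235000 + ½·842·(3.64² − 5.58²) − 842·9.8·(−8.18) = 235000 + (-7550) − (-67500) = 295000 Pa.

P₂ ≈ 295000 Pa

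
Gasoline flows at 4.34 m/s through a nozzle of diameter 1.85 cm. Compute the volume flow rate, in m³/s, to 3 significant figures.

Q ≈ 0.00117 m³/s

Q = A·v = 0.000269 m² × 4.34 m/s = 0.00117 m³/s.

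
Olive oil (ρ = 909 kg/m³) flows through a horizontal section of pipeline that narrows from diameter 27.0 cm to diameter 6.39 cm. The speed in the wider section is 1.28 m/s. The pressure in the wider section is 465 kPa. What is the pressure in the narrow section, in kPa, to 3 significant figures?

Continuity gives A₁v₁ = A₂v₂, so v₂ = (573 cm²)/(32.1 cm²) × 1.28 m/s = 22.9 m/s.
Bernoulli (h₁ = h₂): P₁ − P₂ = ½ρ(v₂² − v₁²).
P₂ = P₁ − ½ρ(v₂² − v₁²) = 465000 − ½·909·(22.9² − 1.28²) = 465000 − 237000 = 228000 Pa.

P₂ ≈ 228 kPa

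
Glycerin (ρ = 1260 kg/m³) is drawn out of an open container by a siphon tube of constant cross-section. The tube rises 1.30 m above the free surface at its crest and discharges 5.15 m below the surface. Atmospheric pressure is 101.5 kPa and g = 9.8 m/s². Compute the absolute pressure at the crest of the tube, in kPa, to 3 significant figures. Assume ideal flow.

21.9 kPa

The outlet speed comes from Torricelli: v = √(2g·5.15) = 10.0 m/s.
With constant cross-section the crest speed equals v; applying Bernoulli from the surface up to the crest, P_top = P_atm − ½ρv² − ρg·h_top.
P_top = 101500 − ½·1260·10.0² − 1260·9.8·1.30 = 21900 Pa.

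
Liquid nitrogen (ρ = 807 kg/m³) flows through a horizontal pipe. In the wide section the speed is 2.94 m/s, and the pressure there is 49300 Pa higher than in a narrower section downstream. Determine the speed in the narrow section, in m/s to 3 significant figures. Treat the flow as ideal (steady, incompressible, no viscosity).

With h₁ = h₂, rearranging Bernoulli gives v₂ = √(v₁² + 2ΔP/ρ).
v₂ = √(2.94² + 2·49300/807) = √(8.64 + 122) = 11.4 m/s.

v₂ ≈ 11.4 m/s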